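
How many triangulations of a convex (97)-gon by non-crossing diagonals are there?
C_95 = 944973797977428207852605870454939596837230758234904050

These polygon triangulations are counted by the Catalan number C_n = (1/(n + 1)) · C(2n, n). For n = 95: C_95 = (1/96) · C(190, 95) = 90717484605833107953850163563674201296374152790550788800/96 = 944973797977428207852605870454939596837230758234904050.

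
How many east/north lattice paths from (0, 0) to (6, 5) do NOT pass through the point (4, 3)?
Number of paths = 252

Total paths from (0, 0) to (6, 5): C(11, 6) = 462. Paths through (4, 3): (paths (0, 0) → (4, 3)) × (paths (4, 3) → (6, 5)) = C(7, 4) · C(4, 2) = 35 · 6 = 210. Avoidance count = 462 − 210 = 252.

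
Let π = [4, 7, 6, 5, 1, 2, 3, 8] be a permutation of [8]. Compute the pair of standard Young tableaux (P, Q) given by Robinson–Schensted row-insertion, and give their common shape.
P = [1, 2, 3, 8] / [4, 5] / [6] / [7];  Q = [1, 2, 7, 8] / [3, 6] / [4] / [5];  common shape = (4, 2, 1, 1)

Row-insert the values π_1, π_2, … into P one at a time, bumping the leftmost entry strictly greater than the inserted value down to the next row. The recording tableau Q records, in position (i, j), the step at which that cell was added to P.
  Insert 4 (step 1): P = [4];  Q = [1]
  Insert 7 (step 2): P = [4, 7];  Q = [1, 2]
  Insert 6 (step 3): P = [4, 6] / [7];  Q = [1, 2] / [3]
  Insert 5 (step 4): P = [4, 5] / [6] / [7];  Q = [1, 2] / [3] / [4]
  Insert 1 (step 5): P = [1, 5] / [4] / [6] / [7];  Q = [1, 2] / [3] / [4] / [5]
  Insert 2 (step 6): P = [1, 2] / [4, 5] / [6] / [7];  Q = [1, 2] / [3, 6] / [4] / [5]
  Insert 3 (step 7): P = [1, 2, 3] / [4, 5] / [6] / [7];  Q = [1, 2, 7] / [3, 6] / [4] / [5]
  Insert 8 (step 8): P = [1, 2, 3, 8] / [4, 5] / [6] / [7];  Q = [1, 2, 7, 8] / [3, 6] / [4] / [5]
Final shape: (4, 2, 1, 1).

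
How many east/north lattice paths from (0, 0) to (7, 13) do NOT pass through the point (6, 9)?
Number of paths = 52495

Total paths from (0, 0) to (7, 13): C(20, 7) = 77520. Paths through (6, 9): (paths (0, 0) → (6, 9)) × (paths (6, 9) → (7, 13)) = C(15, 6) · C(5, 1) = 5005 · 5 = 25025. Avoidance count = 77520 − 25025 = 52495.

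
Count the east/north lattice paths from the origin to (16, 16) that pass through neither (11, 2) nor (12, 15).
Number of paths = 513259566

Inclusion–exclusion. Total paths: C(32, 16) = 601080390. Through P₁: C(13, 11)·C(19, 5) = 906984. Through P₂: C(27, 12)·C(5, 4) = 86919300. Since P₁ is strictly southwest of P₂, a monotone path through both must visit P₁ then P₂; paths through both = C(13, 11)·C(14, 1)·C(5, 4) = 5460. Avoid both = 601080390 − 906984 − 86919300 + 5460 = 513259566.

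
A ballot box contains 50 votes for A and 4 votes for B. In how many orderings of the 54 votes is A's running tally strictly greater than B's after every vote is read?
Strict-lead orderings = 269399

Total orderings of the 54 votes with 50 for A: C(54, 50) = 316251. By the Bertrand ballot formula (Cycle Lemma / reflection principle), the number of orderings in which A is strictly ahead of B throughout is (p − q)/(p + q) · C(p + q, p) = (50 − 4)/(50 + 4) · 316251 = 269399.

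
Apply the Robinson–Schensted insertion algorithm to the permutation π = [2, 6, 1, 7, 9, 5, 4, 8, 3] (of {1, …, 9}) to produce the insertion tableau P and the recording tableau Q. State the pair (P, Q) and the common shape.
P = [1, 3, 7, 8] / [2, 4, 9] / [5] / [6];  Q = [1, 2, 4, 5] / [3, 6, 8] / [7] / [9];  common shape = (4, 3, 1, 1)

Row-insert the values π_1, π_2, … into P one at a time, bumping the leftmost entry strictly greater than the inserted value down to the next row. The recording tableau Q records, in position (i, j), the step at which that cell was added to P.
  Insert 2 (step 1): P = [2];  Q = [1]
  Insert 6 (step 2): P = [2, 6];  Q = [1, 2]
  Insert 1 (step 3): P = [1, 6] / [2];  Q = [1, 2] / [3]
  Insert 7 (step 4): P = [1, 6, 7] / [2];  Q = [1, 2, 4] / [3]
  Insert 9 (step 5): P = [1, 6, 7, 9] / [2];  Q = [1, 2, 4, 5] / [3]
  Insert 5 (step 6): P = [1, 5, 7, 9] / [2, 6];  Q = [1, 2, 4, 5] / [3, 6]
  Insert 4 (step 7): P = [1, 4, 7, 9] / [2, 5] / [6];  Q = [1, 2, 4, 5] / [3, 6] / [7]
  Insert 8 (step 8): P = [1, 4, 7, 8] / [2, 5, 9] / [6];  Q = [1, 2, 4, 5] / [3, 6, 8] / [7]
  Insert 3 (step 9): P = [1, 3, 7, 8] / [2, 4, 9] / [5] / [6];  Q = [1, 2, 4, 5] / [3, 6, 8] / [7] / [9]
Final shape: (4, 3, 1, 1).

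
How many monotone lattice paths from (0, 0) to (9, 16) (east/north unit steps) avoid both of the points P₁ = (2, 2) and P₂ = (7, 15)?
Number of paths = 987887

Inclusion–exclusion. Total paths: C(25, 9) = 2042975. Through P₁: C(4, 2)·C(21, 7) = 697680. Through P₂: C(22, 7)·C(3, 2) = 511632. Since P₁ is strictly southwest of P₂, a monotone path through both must visit P₁ then P₂; paths through both = C(4, 2)·C(18, 5)·C(3, 2) = 154224. Avoid both = 2042975 − 697680 − 511632 + 154224 = 987887.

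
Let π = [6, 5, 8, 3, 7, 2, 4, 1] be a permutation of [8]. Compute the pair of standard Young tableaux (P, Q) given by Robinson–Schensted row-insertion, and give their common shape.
P = [1, 4] / [2, 7] / [3, 8] / [5] / [6];  Q = [1, 3] / [2, 5] / [4, 7] / [6] / [8];  common shape = (2, 2, 2, 1, 1)

Row-insert the values π_1, π_2, … into P one at a time, bumping the leftmost entry strictly greater than the inserted value down to the next row. The recording tableau Q records, in position (i, j), the step at which that cell was added to P.
  Insert 6 (step 1): P = [6];  Q = [1]
  Insert 5 (step 2): P = [5] / [6];  Q = [1] / [2]
  Insert 8 (step 3): P = [5, 8] / [6];  Q = [1, 3] / [2]
  Insert 3 (step 4): P = [3, 8] / [5] / [6];  Q = [1, 3] / [2] / [4]
  Insert 7 (step 5): P = [3, 7] / [5, 8] / [6];  Q = [1, 3] / [2, 5] / [4]
  Insert 2 (step 6): P = [2, 7] / [3, 8] / [5] / [6];  Q = [1, 3] / [2, 5] / [4] / [6]
  Insert 4 (step 7): P = [2, 4] / [3, 7] / [5, 8] / [6];  Q = [1, 3] / [2, 5] / [4, 7] / [6]
  Insert 1 (step 8): P = [1, 4] / [2, 7] / [3, 8] / [5] / [6];  Q = [1, 3] / [2, 5] / [4, 7] / [6] / [8]
Final shape: (2, 2, 2, 1, 1).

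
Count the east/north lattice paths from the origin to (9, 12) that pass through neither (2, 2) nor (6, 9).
Number of paths = 116742

Inclusion–exclusion. Total paths: C(21, 9) = 293930. Through P₁: C(4, 2)·C(17, 7) = 116688. Through P₂: C(15, 6)·C(6, 3) = 100100. Since P₁ is strictly southwest of P₂, a monotone path through both must visit P₁ then P₂; paths through both = C(4, 2)·C(11, 4)·C(6, 3) = 39600. Avoid both = 293930 − 116688 − 100100 + 39600 = 116742.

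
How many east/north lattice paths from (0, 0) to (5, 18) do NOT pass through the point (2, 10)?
Number of paths = 22759

Total paths from (0, 0) to (5, 18): C(23, 5) = 33649. Paths through (2, 10): (paths (0, 0) → (2, 10)) × (paths (2, 10) → (5, 18)) = C(12, 2) · C(11, 3) = 66 · 165 = 10890. Avoidance count = 33649 − 10890 = 22759.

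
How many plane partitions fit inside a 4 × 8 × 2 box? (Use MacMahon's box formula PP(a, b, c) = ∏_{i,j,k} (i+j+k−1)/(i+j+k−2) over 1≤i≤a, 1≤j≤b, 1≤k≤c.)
PP(4, 8, 2) = 70785

Evaluate the triple product over i = 1..4, j = 1..8, k = 1..2. The factors are (2/1) · (3/2) · (3/2) · (4/3) · (4/3) · (5/4) · (5/4) · (6/5) · … (64 factors total). The numerators and denominators telescope so the product is an integer; carrying out the multiplication exactly gives PP(4, 8, 2) = 70785.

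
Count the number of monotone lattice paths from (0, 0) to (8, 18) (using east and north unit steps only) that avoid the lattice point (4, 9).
Number of paths = 1051050

Total paths from (0, 0) to (8, 18): C(26, 8) = 1562275. Paths through (4, 9): (paths (0, 0) → (4, 9)) × (paths (4, 9) → (8, 18)) = C(13, 4) · C(13, 4) = 715 · 715 = 511225. Avoidance count = 1562275 − 511225 = 1051050.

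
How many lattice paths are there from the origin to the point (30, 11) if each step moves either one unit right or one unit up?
Number of paths = 3159461968

A monotone lattice path from (0, 0) to (30, 11) consists of 30 east steps and 11 north steps in some order, so it is determined by which 30 of the 41 steps are east. The count is C(41, 30) = 3159461968.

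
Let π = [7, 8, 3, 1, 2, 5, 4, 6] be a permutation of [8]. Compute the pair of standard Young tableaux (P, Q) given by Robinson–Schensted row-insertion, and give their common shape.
P = [1, 2, 4, 6] / [3, 5] / [7, 8];  Q = [1, 2, 6, 8] / [3, 5] / [4, 7];  common shape = (4, 2, 2)

Row-insert the values π_1, π_2, … into P one at a time, bumping the leftmost entry strictly greater than the inserted value down to the next row. The recording tableau Q records, in position (i, j), the step at which that cell was added to P.
  Insert 7 (step 1): P = [7];  Q = [1]
  Insert 8 (step 2): P = [7, 8];  Q = [1, 2]
  Insert 3 (step 3): P = [3, 8] / [7];  Q = [1, 2] / [3]
  Insert 1 (step 4): P = [1, 8] / [3] / [7];  Q = [1, 2] / [3] / [4]
  Insert 2 (step 5): P = [1, 2] / [3, 8] / [7];  Q = [1, 2] / [3, 5] / [4]
  Insert 5 (step 6): P = [1, 2, 5] / [3, 8] / [7];  Q = [1, 2, 6] / [3, 5] / [4]
  Insert 4 (step 7): P = [1, 2, 4] / [3, 5] / [7, 8];  Q = [1, 2, 6] / [3, 5] / [4, 7]
  Insert 6 (step 8): P = [1, 2, 4, 6] / [3, 5] / [7, 8];  Q = [1, 2, 6, 8] / [3, 5] / [4, 7]
Final shape: (4, 2, 2).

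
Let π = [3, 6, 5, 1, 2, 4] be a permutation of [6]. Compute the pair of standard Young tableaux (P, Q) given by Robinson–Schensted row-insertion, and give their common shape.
P = [1, 2, 4] / [3, 5] / [6];  Q = [1, 2, 6] / [3, 5] / [4];  common shape = (3, 2, 1)

Row-insert the values π_1, π_2, … into P one at a time, bumping the leftmost entry strictly greater than the inserted value down to the next row. The recording tableau Q records, in position (i, j), the step at which that cell was added to P.
  Insert 3 (step 1): P = [3];  Q = [1]
  Insert 6 (step 2): P = [3, 6];  Q = [1, 2]
  Insert 5 (step 3): P = [3, 5] / [6];  Q = [1, 2] / [3]
  Insert 1 (step 4): P = [1, 5] / [3] / [6];  Q = [1, 2] / [3] / [4]
  Insert 2 (step 5): P = [1, 2] / [3, 5] / [6];  Q = [1, 2] / [3, 5] / [4]
  Insert 4 (step 6): P = [1, 2, 4] / [3, 5] / [6];  Q = [1, 2, 6] / [3, 5] / [4]
Final shape: (3, 2, 1).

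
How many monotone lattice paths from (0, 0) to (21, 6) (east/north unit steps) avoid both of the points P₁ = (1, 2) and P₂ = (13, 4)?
Number of paths = 169317

Inclusion–exclusion. Total paths: C(27, 21) = 296010. Through P₁: C(3, 1)·C(24, 20) = 31878. Through P₂: C(17, 13)·C(10, 8) = 107100. Since P₁ is strictly southwest of P₂, a monotone path through both must visit P₁ then P₂; paths through both = C(3, 1)·C(14, 12)·C(10, 8) = 12285. Avoid both = 296010 − 31878 − 107100 + 12285 = 169317.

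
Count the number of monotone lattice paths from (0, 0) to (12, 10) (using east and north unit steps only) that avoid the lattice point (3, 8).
Number of paths = 637571

Total paths from (0, 0) to (12, 10): C(22, 12) = 646646. Paths through (3, 8): (paths (0, 0) → (3, 8)) × (paths (3, 8) → (12, 10)) = C(11, 3) · C(11, 9) = 165 · 55 = 9075. Avoidance count = 646646 − 9075 = 637571.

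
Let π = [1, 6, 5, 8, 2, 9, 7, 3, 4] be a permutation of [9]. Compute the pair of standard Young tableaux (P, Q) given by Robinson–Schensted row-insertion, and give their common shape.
P = [1, 2, 3, 4] / [5, 7, 9] / [6, 8];  Q = [1, 2, 4, 6] / [3, 7, 9] / [5, 8];  common shape = (4, 3, 2)

Row-insert the values π_1, π_2, … into P one at a time, bumping the leftmost entry strictly greater than the inserted value down to the next row. The recording tableau Q records, in position (i, j), the step at which that cell was added to P.
  Insert 1 (step 1): P = [1];  Q = [1]
  Insert 6 (step 2): P = [1, 6];  Q = [1, 2]
  Insert 5 (step 3): P = [1, 5] / [6];  Q = [1, 2] / [3]
  Insert 8 (step 4): P = [1, 5, 8] / [6];  Q = [1, 2, 4] / [3]
  Insert 2 (step 5): P = [1, 2, 8] / [5] / [6];  Q = [1, 2, 4] / [3] / [5]
  Insert 9 (step 6): P = [1, 2, 8, 9] / [5] / [6];  Q = [1, 2, 4, 6] / [3] / [5]
  Insert 7 (step 7): P = [1, 2, 7, 9] / [5, 8] / [6];  Q = [1, 2, 4, 6] / [3, 7] / [5]
  Insert 3 (step 8): P = [1, 2, 3, 9] / [5, 7] / [6, 8];  Q = [1, 2, 4, 6] / [3, 7] / [5, 8]
  Insert 4 (step 9): P = [1, 2, 3, 4] / [5, 7, 9] / [6, 8];  Q = [1, 2, 4, 6] / [3, 7, 9] / [5, 8]
Final shape: (4, 3, 2).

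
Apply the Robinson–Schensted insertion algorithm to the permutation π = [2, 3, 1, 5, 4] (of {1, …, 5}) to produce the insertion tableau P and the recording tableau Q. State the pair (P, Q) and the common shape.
P = [1, 3, 4] / [2, 5];  Q = [1, 2, 4] / [3, 5];  common shape = (3, 2)

Row-insert the values π_1, π_2, … into P one at a time, bumping the leftmost entry strictly greater than the inserted value down to the next row. The recording tableau Q records, in position (i, j), the step at which that cell was added to P.
  Insert 2 (step 1): P = [2];  Q = [1]
  Insert 3 (step 2): P = [2, 3];  Q = [1, 2]
  Insert 1 (step 3): P = [1, 3] / [2];  Q = [1, 2] / [3]
  Insert 5 (step 4): P = [1, 3, 5] / [2];  Q = [1, 2, 4] / [3]
  Insert 4 (step 5): P = [1, 3, 4] / [2, 5];  Q = [1, 2, 4] / [3, 5]
Final shape: (3, 2).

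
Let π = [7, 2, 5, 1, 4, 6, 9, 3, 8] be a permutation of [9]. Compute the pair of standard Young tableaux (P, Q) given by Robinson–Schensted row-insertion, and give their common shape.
P = [1, 3, 6, 8] / [2, 4, 9] / [5] / [7];  Q = [1, 3, 6, 7] / [2, 5, 9] / [4] / [8];  common shape = (4, 3, 1, 1)

Row-insert the values π_1, π_2, … into P one at a time, bumping the leftmost entry strictly greater than the inserted value down to the next row. The recording tableau Q records, in position (i, j), the step at which that cell was added to P.
  Insert 7 (step 1): P = [7];  Q = [1]
  Insert 2 (step 2): P = [2] / [7];  Q = [1] / [2]
  Insert 5 (step 3): P = [2, 5] / [7];  Q = [1, 3] / [2]
  Insert 1 (step 4): P = [1, 5] / [2] / [7];  Q = [1, 3] / [2] / [4]
  Insert 4 (step 5): P = [1, 4] / [2, 5] / [7];  Q = [1, 3] / [2, 5] / [4]
  Insert 6 (step 6): P = [1, 4, 6] / [2, 5] / [7];  Q = [1, 3, 6] / [2, 5] / [4]
  Insert 9 (step 7): P = [1, 4, 6, 9] / [2, 5] / [7];  Q = [1, 3, 6, 7] / [2, 5] / [4]
  Insert 3 (step 8): P = [1, 3, 6, 9] / [2, 4] / [5] / [7];  Q = [1, 3, 6, 7] / [2, 5] / [4] / [8]
  Insert 8 (step 9): P = [1, 3, 6, 8] / [2, 4, 9] / [5] / [7];  Q = [1, 3, 6, 7] / [2, 5, 9] / [4] / [8]
Final shape: (4, 3, 1, 1).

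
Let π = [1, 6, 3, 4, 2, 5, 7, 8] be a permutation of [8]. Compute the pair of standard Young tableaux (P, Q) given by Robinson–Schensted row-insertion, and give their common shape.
P = [1, 2, 4, 5, 7, 8] / [3] / [6];  Q = [1, 2, 4, 6, 7, 8] / [3] / [5];  common shape = (6, 1, 1)

Row-insert the values π_1, π_2, … into P one at a time, bumping the leftmost entry strictly greater than the inserted value down to the next row. The recording tableau Q records, in position (i, j), the step at which that cell was added to P.
  Insert 1 (step 1): P = [1];  Q = [1]
  Insert 6 (step 2): P = [1, 6];  Q = [1, 2]
  Insert 3 (step 3): P = [1, 3] / [6];  Q = [1, 2] / [3]
  Insert 4 (step 4): P = [1, 3, 4] / [6];  Q = [1, 2, 4] / [3]
  Insert 2 (step 5): P = [1, 2, 4] / [3] / [6];  Q = [1, 2, 4] / [3] / [5]
  Insert 5 (step 6): P = [1, 2, 4, 5] / [3] / [6];  Q = [1, 2, 4, 6] / [3] / [5]
  Insert 7 (step 7): P = [1, 2, 4, 5, 7] / [3] / [6];  Q = [1, 2, 4, 6, 7] / [3] / [5]
  Insert 8 (step 8): P = [1, 2, 4, 5, 7, 8] / [3] / [6];  Q = [1, 2, 4, 6, 7, 8] / [3] / [5]
Final shape: (6, 1, 1).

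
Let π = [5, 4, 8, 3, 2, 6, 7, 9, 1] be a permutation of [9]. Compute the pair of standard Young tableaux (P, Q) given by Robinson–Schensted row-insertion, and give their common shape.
P = [1, 6, 7, 9] / [2, 8] / [3] / [4] / [5];  Q = [1, 3, 7, 8] / [2, 6] / [4] / [5] / [9];  common shape = (4, 2, 1, 1, 1)

Row-insert the values π_1, π_2, … into P one at a time, bumping the leftmost entry strictly greater than the inserted value down to the next row. The recording tableau Q records, in position (i, j), the step at which that cell was added to P.
  Insert 5 (step 1): P = [5];  Q = [1]
  Insert 4 (step 2): P = [4] / [5];  Q = [1] / [2]
  Insert 8 (step 3): P = [4, 8] / [5];  Q = [1, 3] / [2]
  Insert 3 (step 4): P = [3, 8] / [4] / [5];  Q = [1, 3] / [2] / [4]
  Insert 2 (step 5): P = [2, 8] / [3] / [4] / [5];  Q = [1, 3] / [2] / [4] / [5]
  Insert 6 (step 6): P = [2, 6] / [3, 8] / [4] / [5];  Q = [1, 3] / [2, 6] / [4] / [5]
  Insert 7 (step 7): P = [2, 6, 7] / [3, 8] / [4] / [5];  Q = [1, 3, 7] / [2, 6] / [4] / [5]
  Insert 9 (step 8): P = [2, 6, 7, 9] / [3, 8] / [4] / [5];  Q = [1, 3, 7, 8] / [2, 6] / [4] / [5]
  Insert 1 (step 9): P = [1, 6, 7, 9] / [2, 8] / [3] / [4] / [5];  Q = [1, 3, 7, 8] / [2, 6] / [4] / [5] / [9]
Final shape: (4, 2, 1, 1, 1).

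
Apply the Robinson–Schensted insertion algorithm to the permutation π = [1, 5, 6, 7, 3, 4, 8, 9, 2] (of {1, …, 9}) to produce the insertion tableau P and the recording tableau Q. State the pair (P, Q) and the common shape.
P = [1, 2, 4, 7, 8, 9] / [3, 6] / [5];  Q = [1, 2, 3, 4, 7, 8] / [5, 6] / [9];  common shape = (6, 2, 1)

Row-insert the values π_1, π_2, … into P one at a time, bumping the leftmost entry strictly greater than the inserted value down to the next row. The recording tableau Q records, in position (i, j), the step at which that cell was added to P.
  Insert 1 (step 1): P = [1];  Q = [1]
  Insert 5 (step 2): P = [1, 5];  Q = [1, 2]
  Insert 6 (step 3): P = [1, 5, 6];  Q = [1, 2, 3]
  Insert 7 (step 4): P = [1, 5, 6, 7];  Q = [1, 2, 3, 4]
  Insert 3 (step 5): P = [1, 3, 6, 7] / [5];  Q = [1, 2, 3, 4] / [5]
  Insert 4 (step 6): P = [1, 3, 4, 7] / [5, 6];  Q = [1, 2, 3, 4] / [5, 6]
  Insert 8 (step 7): P = [1, 3, 4, 7, 8] / [5, 6];  Q = [1, 2, 3, 4, 7] / [5, 6]
  Insert 9 (step 8): P = [1, 3, 4, 7, 8, 9] / [5, 6];  Q = [1, 2, 3, 4, 7, 8] / [5, 6]
  Insert 2 (step 9): P = [1, 2, 4, 7, 8, 9] / [3, 6] / [5];  Q = [1, 2, 3, 4, 7, 8] / [5, 6] / [9]
Final shape: (6, 2, 1).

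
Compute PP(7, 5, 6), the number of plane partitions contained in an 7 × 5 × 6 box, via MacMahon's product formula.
PP(7, 5, 6) = 739309710568

Evaluate the triple product over i = 1..7, j = 1..5, k = 1..6. The factors are (2/1) · (3/2) · (4/3) · (5/4) · (6/5) · (7/6) · (3/2) · (4/3) · … (210 factors total). The numerators and denominators telescope so the product is an integer; carrying out the multiplication exactly gives PP(7, 5, 6) = 739309710568.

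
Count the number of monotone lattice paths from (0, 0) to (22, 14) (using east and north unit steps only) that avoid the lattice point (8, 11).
Number of paths = 3744901440

Total paths from (0, 0) to (22, 14): C(36, 22) = 3796297200. Paths through (8, 11): (paths (0, 0) → (8, 11)) × (paths (8, 11) → (22, 14)) = C(19, 8) · C(17, 14) = 75582 · 680 = 51395760. Avoidance count = 3796297200 − 51395760 = 3744901440.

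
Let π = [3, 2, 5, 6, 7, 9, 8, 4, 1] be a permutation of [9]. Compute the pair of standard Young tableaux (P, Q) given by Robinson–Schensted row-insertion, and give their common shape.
P = [1, 4, 6, 7, 8] / [2, 5] / [3] / [9];  Q = [1, 3, 4, 5, 6] / [2, 7] / [8] / [9];  common shape = (5, 2, 1, 1)

Row-insert the values π_1, π_2, … into P one at a time, bumping the leftmost entry strictly greater than the inserted value down to the next row. The recording tableau Q records, in position (i, j), the step at which that cell was added to P.
  Insert 3 (step 1): P = [3];  Q = [1]
  Insert 2 (step 2): P = [2] / [3];  Q = [1] / [2]
  Insert 5 (step 3): P = [2, 5] / [3];  Q = [1, 3] / [2]
  Insert 6 (step 4): P = [2, 5, 6] / [3];  Q = [1, 3, 4] / [2]
  Insert 7 (step 5): P = [2, 5, 6, 7] / [3];  Q = [1, 3, 4, 5] / [2]
  Insert 9 (step 6): P = [2, 5, 6, 7, 9] / [3];  Q = [1, 3, 4, 5, 6] / [2]
  Insert 8 (step 7): P = [2, 5, 6, 7, 8] / [3, 9];  Q = [1, 3, 4, 5, 6] / [2, 7]
  Insert 4 (step 8): P = [2, 4, 6, 7, 8] / [3, 5] / [9];  Q = [1, 3, 4, 5, 6] / [2, 7] / [8]
  Insert 1 (step 9): P = [1, 4, 6, 7, 8] / [2, 5] / [3] / [9];  Q = [1, 3, 4, 5, 6] / [2, 7] / [8] / [9]
Final shape: (5, 2, 1, 1).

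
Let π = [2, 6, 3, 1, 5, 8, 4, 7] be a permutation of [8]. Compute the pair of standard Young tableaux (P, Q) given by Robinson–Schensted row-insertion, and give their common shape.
P = [1, 3, 4, 7] / [2, 5, 8] / [6];  Q = [1, 2, 5, 6] / [3, 7, 8] / [4];  common shape = (4, 3, 1)

Row-insert the values π_1, π_2, … into P one at a time, bumping the leftmost entry strictly greater than the inserted value down to the next row. The recording tableau Q records, in position (i, j), the step at which that cell was added to P.
  Insert 2 (step 1): P = [2];  Q = [1]
  Insert 6 (step 2): P = [2, 6];  Q = [1, 2]
  Insert 3 (step 3): P = [2, 3] / [6];  Q = [1, 2] / [3]
  Insert 1 (step 4): P = [1, 3] / [2] / [6];  Q = [1, 2] / [3] / [4]
  Insert 5 (step 5): P = [1, 3, 5] / [2] / [6];  Q = [1, 2, 5] / [3] / [4]
  Insert 8 (step 6): P = [1, 3, 5, 8] / [2] / [6];  Q = [1, 2, 5, 6] / [3] / [4]
  Insert 4 (step 7): P = [1, 3, 4, 8] / [2, 5] / [6];  Q = [1, 2, 5, 6] / [3, 7] / [4]
  Insert 7 (step 8): P = [1, 3, 4, 7] / [2, 5, 8] / [6];  Q = [1, 2, 5, 6] / [3, 7, 8] / [4]
Final shape: (4, 3, 1).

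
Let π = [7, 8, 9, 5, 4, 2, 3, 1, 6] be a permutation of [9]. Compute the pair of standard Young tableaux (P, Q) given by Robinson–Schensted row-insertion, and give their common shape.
P = [1, 3, 6] / [2, 8, 9] / [4] / [5] / [7];  Q = [1, 2, 3] / [4, 7, 9] / [5] / [6] / [8];  common shape = (3, 3, 1, 1, 1)

Row-insert the values π_1, π_2, … into P one at a time, bumping the leftmost entry strictly greater than the inserted value down to the next row. The recording tableau Q records, in position (i, j), the step at which that cell was added to P.
  Insert 7 (step 1): P = [7];  Q = [1]
  Insert 8 (step 2): P = [7, 8];  Q = [1, 2]
  Insert 9 (step 3): P = [7, 8, 9];  Q = [1, 2, 3]
  Insert 5 (step 4): P = [5, 8, 9] / [7];  Q = [1, 2, 3] / [4]
  Insert 4 (step 5): P = [4, 8, 9] / [5] / [7];  Q = [1, 2, 3] / [4] / [5]
  Insert 2 (step 6): P = [2, 8, 9] / [4] / [5] / [7];  Q = [1, 2, 3] / [4] / [5] / [6]
  Insert 3 (step 7): P = [2, 3, 9] / [4, 8] / [5] / [7];  Q = [1, 2, 3] / [4, 7] / [5] / [6]
  Insert 1 (step 8): P = [1, 3, 9] / [2, 8] / [4] / [5] / [7];  Q = [1, 2, 3] / [4, 7] / [5] / [6] / [8]
  Insert 6 (step 9): P = [1, 3, 6] / [2, 8, 9] / [4] / [5] / [7];  Q = [1, 2, 3] / [4, 7, 9] / [5] / [6] / [8]
Final shape: (3, 3, 1, 1, 1).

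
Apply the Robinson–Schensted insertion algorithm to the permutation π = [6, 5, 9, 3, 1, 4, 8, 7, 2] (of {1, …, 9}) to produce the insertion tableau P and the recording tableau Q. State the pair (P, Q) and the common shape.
P = [1, 2, 7] / [3, 4] / [5, 8] / [6, 9];  Q = [1, 3, 7] / [2, 6] / [4, 8] / [5, 9];  common shape = (3, 2, 2, 2)

Row-insert the values π_1, π_2, … into P one at a time, bumping the leftmost entry strictly greater than the inserted value down to the next row. The recording tableau Q records, in position (i, j), the step at which that cell was added to P.
  Insert 6 (step 1): P = [6];  Q = [1]
  Insert 5 (step 2): P = [5] / [6];  Q = [1] / [2]
  Insert 9 (step 3): P = [5, 9] / [6];  Q = [1, 3] / [2]
  Insert 3 (step 4): P = [3, 9] / [5] / [6];  Q = [1, 3] / [2] / [4]
  Insert 1 (step 5): P = [1, 9] / [3] / [5] / [6];  Q = [1, 3] / [2] / [4] / [5]
  Insert 4 (step 6): P = [1, 4] / [3, 9] / [5] / [6];  Q = [1, 3] / [2, 6] / [4] / [5]
  Insert 8 (step 7): P = [1, 4, 8] / [3, 9] / [5] / [6];  Q = [1, 3, 7] / [2, 6] / [4] / [5]
  Insert 7 (step 8): P = [1, 4, 7] / [3, 8] / [5, 9] / [6];  Q = [1, 3, 7] / [2, 6] / [4, 8] / [5]
  Insert 2 (step 9): P = [1, 2, 7] / [3, 4] / [5, 8] / [6, 9];  Q = [1, 3, 7] / [2, 6] / [4, 8] / [5, 9]
Final shape: (3, 2, 2, 2).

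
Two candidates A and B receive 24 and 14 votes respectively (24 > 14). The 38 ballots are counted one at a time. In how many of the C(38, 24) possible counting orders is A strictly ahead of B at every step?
Strict-lead orderings = 2544619500

Total orderings of the 38 votes with 24 for A: C(38, 24) = 9669554100. By the Bertrand ballot formula (Cycle Lemma / reflection principle), the number of orderings in which A is strictly ahead of B throughout is (p − q)/(p + q) · C(p + q, p) = (24 − 14)/(24 + 14) · 9669554100 = 2544619500.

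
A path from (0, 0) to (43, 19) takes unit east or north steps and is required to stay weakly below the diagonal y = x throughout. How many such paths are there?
Number of paths = 2433001709158125

By the reflection principle (André's argument), the number of monotone paths to (43, 19) with n ≤ m that never go above y = x is C(62, 43) − C(62, 44) = 4282083008118300 − 1849081298960175 = 2433001709158125.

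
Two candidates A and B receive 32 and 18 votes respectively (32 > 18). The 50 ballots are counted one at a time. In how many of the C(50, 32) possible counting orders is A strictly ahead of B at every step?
Strict-lead orderings = 5054988087457

Total orderings of the 50 votes with 32 for A: C(50, 32) = 18053528883775. By the Bertrand ballot formula (Cycle Lemma / reflection principle), the number of orderings in which A is strictly ahead of B throughout is (p − q)/(p + q) · C(p + q, p) = (32 − 18)/(32 + 18) · 18053528883775 = 5054988087457.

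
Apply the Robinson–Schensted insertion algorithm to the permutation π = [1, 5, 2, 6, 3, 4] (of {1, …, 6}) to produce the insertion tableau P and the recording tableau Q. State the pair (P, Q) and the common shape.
P = [1, 2, 3, 4] / [5, 6];  Q = [1, 2, 4, 6] / [3, 5];  common shape = (4, 2)

Row-insert the values π_1, π_2, … into P one at a time, bumping the leftmost entry strictly greater than the inserted value down to the next row. The recording tableau Q records, in position (i, j), the step at which that cell was added to P.
  Insert 1 (step 1): P = [1];  Q = [1]
  Insert 5 (step 2): P = [1, 5];  Q = [1, 2]
  Insert 2 (step 3): P = [1, 2] / [5];  Q = [1, 2] / [3]
  Insert 6 (step 4): P = [1, 2, 6] / [5];  Q = [1, 2, 4] / [3]
  Insert 3 (step 5): P = [1, 2, 3] / [5, 6];  Q = [1, 2, 4] / [3, 5]
  Insert 4 (step 6): P = [1, 2, 3, 4] / [5, 6];  Q = [1, 2, 4, 6] / [3, 5]
Final shape: (4, 2).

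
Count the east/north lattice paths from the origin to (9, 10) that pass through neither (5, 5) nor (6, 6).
Number of paths = 45926

Inclusion–exclusion. Total paths: C(19, 9) = 92378. Through P₁: C(10, 5)·C(9, 4) = 31752. Through P₂: C(12, 6)·C(7, 3) = 32340. Since P₁ is strictly southwest of P₂, a monotone path through both must visit P₁ then P₂; paths through both = C(10, 5)·C(2, 1)·C(7, 3) = 17640. Avoid both = 92378 − 31752 − 32340 + 17640 = 45926.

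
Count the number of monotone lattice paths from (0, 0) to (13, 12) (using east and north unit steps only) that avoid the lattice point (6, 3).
Number of paths = 4239340

Total paths from (0, 0) to (13, 12): C(25, 13) = 5200300. Paths through (6, 3): (paths (0, 0) → (6, 3)) × (paths (6, 3) → (13, 12)) = C(9, 6) · C(16, 7) = 84 · 11440 = 960960. Avoidance count = 5200300 − 960960 = 4239340.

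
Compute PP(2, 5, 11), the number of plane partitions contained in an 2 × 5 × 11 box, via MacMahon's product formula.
PP(2, 5, 11) = 4504864

Evaluate the triple product over i = 1..2, j = 1..5, k = 1..11. The factors are (2/1) · (3/2) · (4/3) · (5/4) · (6/5) · (7/6) · (8/7) · (9/8) · … (110 factors total). The numerators and denominators telescope so the product is an integer; carrying out the multiplication exactly gives PP(2, 5, 11) = 4504864.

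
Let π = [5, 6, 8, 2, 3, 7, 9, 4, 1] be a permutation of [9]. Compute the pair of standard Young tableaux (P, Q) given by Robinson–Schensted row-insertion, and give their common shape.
P = [1, 3, 4, 9] / [2, 6, 7] / [5] / [8];  Q = [1, 2, 3, 7] / [4, 5, 6] / [8] / [9];  common shape = (4, 3, 1, 1)

Row-insert the values π_1, π_2, … into P one at a time, bumping the leftmost entry strictly greater than the inserted value down to the next row. The recording tableau Q records, in position (i, j), the step at which that cell was added to P.
  Insert 5 (step 1): P = [5];  Q = [1]
  Insert 6 (step 2): P = [5, 6];  Q = [1, 2]
  Insert 8 (step 3): P = [5, 6, 8];  Q = [1, 2, 3]
  Insert 2 (step 4): P = [2, 6, 8] / [5];  Q = [1, 2, 3] / [4]
  Insert 3 (step 5): P = [2, 3, 8] / [5, 6];  Q = [1, 2, 3] / [4, 5]
  Insert 7 (step 6): P = [2, 3, 7] / [5, 6, 8];  Q = [1, 2, 3] / [4, 5, 6]
  Insert 9 (step 7): P = [2, 3, 7, 9] / [5, 6, 8];  Q = [1, 2, 3, 7] / [4, 5, 6]
  Insert 4 (step 8): P = [2, 3, 4, 9] / [5, 6, 7] / [8];  Q = [1, 2, 3, 7] / [4, 5, 6] / [8]
  Insert 1 (step 9): P = [1, 3, 4, 9] / [2, 6, 7] / [5] / [8];  Q = [1, 2, 3, 7] / [4, 5, 6] / [8] / [9]
Final shape: (4, 3, 1, 1).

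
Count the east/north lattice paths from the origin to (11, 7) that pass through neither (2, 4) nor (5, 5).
Number of paths = 23148

Inclusion–exclusion. Total paths: C(18, 11) = 31824. Through P₁: C(6, 2)·C(12, 9) = 3300. Through P₂: C(10, 5)·C(8, 6) = 7056. Since P₁ is strictly southwest of P₂, a monotone path through both must visit P₁ then P₂; paths through both = C(6, 2)·C(4, 3)·C(8, 6) = 1680. Avoid both = 31824 − 3300 − 7056 + 1680 = 23148.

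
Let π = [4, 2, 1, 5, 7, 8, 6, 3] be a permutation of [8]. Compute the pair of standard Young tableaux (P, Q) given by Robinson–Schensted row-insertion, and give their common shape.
P = [1, 3, 6, 8] / [2, 5] / [4, 7];  Q = [1, 4, 5, 6] / [2, 7] / [3, 8];  common shape = (4, 2, 2)

Row-insert the values π_1, π_2, … into P one at a time, bumping the leftmost entry strictly greater than the inserted value down to the next row. The recording tableau Q records, in position (i, j), the step at which that cell was added to P.
  Insert 4 (step 1): P = [4];  Q = [1]
  Insert 2 (step 2): P = [2] / [4];  Q = [1] / [2]
  Insert 1 (step 3): P = [1] / [2] / [4];  Q = [1] / [2] / [3]
  Insert 5 (step 4): P = [1, 5] / [2] / [4];  Q = [1, 4] / [2] / [3]
  Insert 7 (step 5): P = [1, 5, 7] / [2] / [4];  Q = [1, 4, 5] / [2] / [3]
  Insert 8 (step 6): P = [1, 5, 7, 8] / [2] / [4];  Q = [1, 4, 5, 6] / [2] / [3]
  Insert 6 (step 7): P = [1, 5, 6, 8] / [2, 7] / [4];  Q = [1, 4, 5, 6] / [2, 7] / [3]
  Insert 3 (step 8): P = [1, 3, 6, 8] / [2, 5] / [4, 7];  Q = [1, 4, 5, 6] / [2, 7] / [3, 8]
Final shape: (4, 2, 2).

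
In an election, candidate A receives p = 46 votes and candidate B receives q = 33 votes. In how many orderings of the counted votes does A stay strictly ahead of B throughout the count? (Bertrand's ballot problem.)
Strict-lead orderings = 3081049081728492337190

Total orderings of the 79 votes with 46 for A: C(79, 46) = 18723298265888530356770. By the Bertrand ballot formula (Cycle Lemma / reflection principle), the number of orderings in which A is strictly ahead of B throughout is (p − q)/(p + q) · C(p + q, p) = (46 − 33)/(46 + 33) · 18723298265888530356770 = 3081049081728492337190.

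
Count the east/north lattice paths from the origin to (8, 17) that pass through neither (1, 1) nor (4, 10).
Number of paths = 406131

Inclusion–exclusion. Total paths: C(25, 8) = 1081575. Through P₁: C(2, 1)·C(23, 7) = 490314. Through P₂: C(14, 4)·C(11, 4) = 330330. Since P₁ is strictly southwest of P₂, a monotone path through both must visit P₁ then P₂; paths through both = C(2, 1)·C(12, 3)·C(11, 4) = 145200. Avoid both = 1081575 − 490314 − 330330 + 145200 = 406131.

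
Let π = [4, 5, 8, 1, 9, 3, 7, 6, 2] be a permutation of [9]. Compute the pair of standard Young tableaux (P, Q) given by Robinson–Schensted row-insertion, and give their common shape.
P = [1, 2, 6, 9] / [3, 5, 7] / [4] / [8];  Q = [1, 2, 3, 5] / [4, 6, 7] / [8] / [9];  common shape = (4, 3, 1, 1)

Row-insert the values π_1, π_2, … into P one at a time, bumping the leftmost entry strictly greater than the inserted value down to the next row. The recording tableau Q records, in position (i, j), the step at which that cell was added to P.
  Insert 4 (step 1): P = [4];  Q = [1]
  Insert 5 (step 2): P = [4, 5];  Q = [1, 2]
  Insert 8 (step 3): P = [4, 5, 8];  Q = [1, 2, 3]
  Insert 1 (step 4): P = [1, 5, 8] / [4];  Q = [1, 2, 3] / [4]
  Insert 9 (step 5): P = [1, 5, 8, 9] / [4];  Q = [1, 2, 3, 5] / [4]
  Insert 3 (step 6): P = [1, 3, 8, 9] / [4, 5];  Q = [1, 2, 3, 5] / [4, 6]
  Insert 7 (step 7): P = [1, 3, 7, 9] / [4, 5, 8];  Q = [1, 2, 3, 5] / [4, 6, 7]
  Insert 6 (step 8): P = [1, 3, 6, 9] / [4, 5, 7] / [8];  Q = [1, 2, 3, 5] / [4, 6, 7] / [8]
  Insert 2 (step 9): P = [1, 2, 6, 9] / [3, 5, 7] / [4] / [8];  Q = [1, 2, 3, 5] / [4, 6, 7] / [8] / [9]
Final shape: (4, 3, 1, 1).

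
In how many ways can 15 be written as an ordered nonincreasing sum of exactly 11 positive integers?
p(15, 11 parts) = 5

Partitions of n into exactly k parts ↔ partitions of n − k into at most k parts (subtract 1 from each part). For n = 15, k = 11, the partitions are: 5+1+1+1+1+1+1+1+1+1+1, 4+2+1+1+1+1+1+1+1+1+1, 3+3+1+1+1+1+1+1+1+1+1, 3+2+2+1+1+1+1+1+1+1+1, 2+2+2+2+1+1+1+1+1+1+1. Count = 5.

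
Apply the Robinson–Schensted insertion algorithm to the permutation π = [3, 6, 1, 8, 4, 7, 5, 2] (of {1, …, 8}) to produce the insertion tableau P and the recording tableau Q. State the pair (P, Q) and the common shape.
P = [1, 2, 5] / [3, 4, 7] / [6] / [8];  Q = [1, 2, 4] / [3, 5, 6] / [7] / [8];  common shape = (3, 3, 1, 1)

Row-insert the values π_1, π_2, … into P one at a time, bumping the leftmost entry strictly greater than the inserted value down to the next row. The recording tableau Q records, in position (i, j), the step at which that cell was added to P.
  Insert 3 (step 1): P = [3];  Q = [1]
  Insert 6 (step 2): P = [3, 6];  Q = [1, 2]
  Insert 1 (step 3): P = [1, 6] / [3];  Q = [1, 2] / [3]
  Insert 8 (step 4): P = [1, 6, 8] / [3];  Q = [1, 2, 4] / [3]
  Insert 4 (step 5): P = [1, 4, 8] / [3, 6];  Q = [1, 2, 4] / [3, 5]
  Insert 7 (step 6): P = [1, 4, 7] / [3, 6, 8];  Q = [1, 2, 4] / [3, 5, 6]
  Insert 5 (step 7): P = [1, 4, 5] / [3, 6, 7] / [8];  Q = [1, 2, 4] / [3, 5, 6] / [7]
  Insert 2 (step 8): P = [1, 2, 5] / [3, 4, 7] / [6] / [8];  Q = [1, 2, 4] / [3, 5, 6] / [7] / [8]
Final shape: (3, 3, 1, 1).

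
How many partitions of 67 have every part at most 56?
p(67, parts ≤ 56) = 2679550

Use the recurrence p(n, m) = p(n, m−1) + p(n−m, m): either the largest part is < m (count p(n, m−1)) or the largest part is exactly m (remove one copy of m, count p(n−m, m)). With p(0, ·) = 1 this gives p(67, parts ≤ 56) = 2679550. (By conjugating Young diagrams, this also counts partitions of 67 into at most 56 parts.)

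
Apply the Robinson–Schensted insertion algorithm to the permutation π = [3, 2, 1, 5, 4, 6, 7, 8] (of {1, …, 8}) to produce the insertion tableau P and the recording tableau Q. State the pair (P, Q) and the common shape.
P = [1, 4, 6, 7, 8] / [2, 5] / [3];  Q = [1, 4, 6, 7, 8] / [2, 5] / [3];  common shape = (5, 2, 1)

Row-insert the values π_1, π_2, … into P one at a time, bumping the leftmost entry strictly greater than the inserted value down to the next row. The recording tableau Q records, in position (i, j), the step at which that cell was added to P.
  Insert 3 (step 1): P = [3];  Q = [1]
  Insert 2 (step 2): P = [2] / [3];  Q = [1] / [2]
  Insert 1 (step 3): P = [1] / [2] / [3];  Q = [1] / [2] / [3]
  Insert 5 (step 4): P = [1, 5] / [2] / [3];  Q = [1, 4] / [2] / [3]
  Insert 4 (step 5): P = [1, 4] / [2, 5] / [3];  Q = [1, 4] / [2, 5] / [3]
  Insert 6 (step 6): P = [1, 4, 6] / [2, 5] / [3];  Q = [1, 4, 6] / [2, 5] / [3]
  Insert 7 (step 7): P = [1, 4, 6, 7] / [2, 5] / [3];  Q = [1, 4, 6, 7] / [2, 5] / [3]
  Insert 8 (step 8): P = [1, 4, 6, 7, 8] / [2, 5] / [3];  Q = [1, 4, 6, 7, 8] / [2, 5] / [3]
Final shape: (5, 2, 1).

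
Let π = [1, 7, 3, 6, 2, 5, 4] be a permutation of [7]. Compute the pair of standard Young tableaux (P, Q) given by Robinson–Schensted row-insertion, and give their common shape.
P = [1, 2, 4] / [3, 5] / [6] / [7];  Q = [1, 2, 4] / [3, 6] / [5] / [7];  common shape = (3, 2, 1, 1)

Row-insert the values π_1, π_2, … into P one at a time, bumping the leftmost entry strictly greater than the inserted value down to the next row. The recording tableau Q records, in position (i, j), the step at which that cell was added to P.
  Insert 1 (step 1): P = [1];  Q = [1]
  Insert 7 (step 2): P = [1, 7];  Q = [1, 2]
  Insert 3 (step 3): P = [1, 3] / [7];  Q = [1, 2] / [3]
  Insert 6 (step 4): P = [1, 3, 6] / [7];  Q = [1, 2, 4] / [3]
  Insert 2 (step 5): P = [1, 2, 6] / [3] / [7];  Q = [1, 2, 4] / [3] / [5]
  Insert 5 (step 6): P = [1, 2, 5] / [3, 6] / [7];  Q = [1, 2, 4] / [3, 6] / [5]
  Insert 4 (step 7): P = [1, 2, 4] / [3, 5] / [6] / [7];  Q = [1, 2, 4] / [3, 6] / [5] / [7]
Final shape: (3, 2, 1, 1).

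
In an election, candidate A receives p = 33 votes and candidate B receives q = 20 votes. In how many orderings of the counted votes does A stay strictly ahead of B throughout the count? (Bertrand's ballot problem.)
Strict-lead orderings = 49634247352235

Total orderings of the 53 votes with 33 for A: C(53, 33) = 202355008436035. By the Bertrand ballot formula (Cycle Lemma / reflection principle), the number of orderings in which A is strictly ahead of B throughout is (p − q)/(p + q) · C(p + q, p) = (33 − 20)/(33 + 20) · 202355008436035 = 49634247352235.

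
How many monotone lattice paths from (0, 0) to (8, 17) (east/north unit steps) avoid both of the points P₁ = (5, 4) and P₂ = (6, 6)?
Number of paths = 968427

Inclusion–exclusion. Total paths: C(25, 8) = 1081575. Through P₁: C(9, 5)·C(16, 3) = 70560. Through P₂: C(12, 6)·C(13, 2) = 72072. Since P₁ is strictly southwest of P₂, a monotone path through both must visit P₁ then P₂; paths through both = C(9, 5)·C(3, 1)·C(13, 2) = 29484. Avoid both = 1081575 − 70560 − 72072 + 29484 = 968427.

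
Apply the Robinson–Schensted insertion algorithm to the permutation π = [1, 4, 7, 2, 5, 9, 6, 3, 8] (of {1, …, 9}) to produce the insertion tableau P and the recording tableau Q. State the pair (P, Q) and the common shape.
P = [1, 2, 3, 6, 8] / [4, 5, 9] / [7];  Q = [1, 2, 3, 6, 9] / [4, 5, 7] / [8];  common shape = (5, 3, 1)

Row-insert the values π_1, π_2, … into P one at a time, bumping the leftmost entry strictly greater than the inserted value down to the next row. The recording tableau Q records, in position (i, j), the step at which that cell was added to P.
  Insert 1 (step 1): P = [1];  Q = [1]
  Insert 4 (step 2): P = [1, 4];  Q = [1, 2]
  Insert 7 (step 3): P = [1, 4, 7];  Q = [1, 2, 3]
  Insert 2 (step 4): P = [1, 2, 7] / [4];  Q = [1, 2, 3] / [4]
  Insert 5 (step 5): P = [1, 2, 5] / [4, 7];  Q = [1, 2, 3] / [4, 5]
  Insert 9 (step 6): P = [1, 2, 5, 9] / [4, 7];  Q = [1, 2, 3, 6] / [4, 5]
  Insert 6 (step 7): P = [1, 2, 5, 6] / [4, 7, 9];  Q = [1, 2, 3, 6] / [4, 5, 7]
  Insert 3 (step 8): P = [1, 2, 3, 6] / [4, 5, 9] / [7];  Q = [1, 2, 3, 6] / [4, 5, 7] / [8]
  Insert 8 (step 9): P = [1, 2, 3, 6, 8] / [4, 5, 9] / [7];  Q = [1, 2, 3, 6, 9] / [4, 5, 7] / [8]
Final shape: (5, 3, 1).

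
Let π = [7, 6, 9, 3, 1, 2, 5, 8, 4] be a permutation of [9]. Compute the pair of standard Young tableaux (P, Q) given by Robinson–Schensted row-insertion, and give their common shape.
P = [1, 2, 4, 8] / [3, 5] / [6, 9] / [7];  Q = [1, 3, 7, 8] / [2, 6] / [4, 9] / [5];  common shape = (4, 2, 2, 1)

Row-insert the values π_1, π_2, … into P one at a time, bumping the leftmost entry strictly greater than the inserted value down to the next row. The recording tableau Q records, in position (i, j), the step at which that cell was added to P.
  Insert 7 (step 1): P = [7];  Q = [1]
  Insert 6 (step 2): P = [6] / [7];  Q = [1] / [2]
  Insert 9 (step 3): P = [6, 9] / [7];  Q = [1, 3] / [2]
  Insert 3 (step 4): P = [3, 9] / [6] / [7];  Q = [1, 3] / [2] / [4]
  Insert 1 (step 5): P = [1, 9] / [3] / [6] / [7];  Q = [1, 3] / [2] / [4] / [5]
  Insert 2 (step 6): P = [1, 2] / [3, 9] / [6] / [7];  Q = [1, 3] / [2, 6] / [4] / [5]
  Insert 5 (step 7): P = [1, 2, 5] / [3, 9] / [6] / [7];  Q = [1, 3, 7] / [2, 6] / [4] / [5]
  Insert 8 (step 8): P = [1, 2, 5, 8] / [3, 9] / [6] / [7];  Q = [1, 3, 7, 8] / [2, 6] / [4] / [5]
  Insert 4 (step 9): P = [1, 2, 4, 8] / [3, 5] / [6, 9] / [7];  Q = [1, 3, 7, 8] / [2, 6] / [4, 9] / [5]
Final shape: (4, 2, 2, 1).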